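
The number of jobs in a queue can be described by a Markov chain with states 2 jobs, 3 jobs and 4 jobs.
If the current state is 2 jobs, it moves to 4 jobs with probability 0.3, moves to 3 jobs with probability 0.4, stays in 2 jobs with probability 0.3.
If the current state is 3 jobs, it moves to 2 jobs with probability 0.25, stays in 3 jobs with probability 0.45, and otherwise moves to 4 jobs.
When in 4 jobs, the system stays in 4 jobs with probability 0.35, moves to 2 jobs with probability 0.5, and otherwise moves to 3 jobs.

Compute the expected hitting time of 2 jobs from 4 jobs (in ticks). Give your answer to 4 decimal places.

Let t(s) be the expected number of ticks to first reach 2 jobs from state s, with t(2 jobs) = 0. Conditioning on the first tick:
t(3 jobs) = 1 + 0.45·t(3 jobs) + 0.3·t(4 jobs)
t(4 jobs) = 1 + 0.15·t(3 jobs) + 0.35·t(4 jobs)
Solving: t(3 jobs) = 3.0400, t(4 jobs) = 2.2400.
Expected ticks from 4 jobs to 2 jobs: 2.2400.

2.2400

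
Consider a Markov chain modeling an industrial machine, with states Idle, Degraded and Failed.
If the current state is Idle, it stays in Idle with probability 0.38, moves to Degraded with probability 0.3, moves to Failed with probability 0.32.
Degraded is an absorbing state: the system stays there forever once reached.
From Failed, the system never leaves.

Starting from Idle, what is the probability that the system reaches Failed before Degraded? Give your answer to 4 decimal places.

Let h(s) be the probability of absorption at Failed starting from transient state s. Then h(Failed) = 1 and h(Degraded) = 0. By first-step analysis:
h(Idle) = 0.38·h(Idle) + 0.3·0 + 0.32·1
Solving: h(Idle) = 0.5161.
Starting from Idle, the probability is 0.5161.

0.5161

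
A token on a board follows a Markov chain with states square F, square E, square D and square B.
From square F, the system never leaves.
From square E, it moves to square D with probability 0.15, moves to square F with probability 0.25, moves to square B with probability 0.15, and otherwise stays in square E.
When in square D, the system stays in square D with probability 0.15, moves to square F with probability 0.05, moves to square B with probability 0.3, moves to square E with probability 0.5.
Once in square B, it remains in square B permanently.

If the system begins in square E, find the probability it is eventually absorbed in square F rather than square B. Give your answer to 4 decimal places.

0.5605

Let h(s) be the probability of absorption at square F starting from transient state s. Then h(square F) = 1 and h(square B) = 0. By first-step analysis:
h(square E) = 0.25·1 + 0.45·h(square E) + 0.15·h(square D) + 0.15·0
h(square D) = 0.05·1 + 0.5·h(square E) + 0.15·h(square D) + 0.3·0
Solving: h(square E) = 0.5605, h(square D) = 0.3885.
Starting from square E, the probability is 0.5605.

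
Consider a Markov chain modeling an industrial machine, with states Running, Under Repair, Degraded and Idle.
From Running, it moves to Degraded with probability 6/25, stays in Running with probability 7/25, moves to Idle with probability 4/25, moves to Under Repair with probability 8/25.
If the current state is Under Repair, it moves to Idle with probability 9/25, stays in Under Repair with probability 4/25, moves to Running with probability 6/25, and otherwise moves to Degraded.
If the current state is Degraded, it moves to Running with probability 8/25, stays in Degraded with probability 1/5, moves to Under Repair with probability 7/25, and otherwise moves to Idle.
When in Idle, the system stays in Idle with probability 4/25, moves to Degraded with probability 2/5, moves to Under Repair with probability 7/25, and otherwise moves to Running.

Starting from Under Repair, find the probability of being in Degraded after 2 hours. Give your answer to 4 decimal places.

0.2880

Propagate the distribution vector 2 hours from Under Repair.
After 0 hours: (0.0000, 1.0000, 0.0000, 0.0000)
After 1 hour: (0.2400, 0.1600, 0.2400, 0.3600)
After 2 hours: (0.2400, 0.2704, 0.2880, 0.2016)
P(in Degraded after 2 hours) = 0.2880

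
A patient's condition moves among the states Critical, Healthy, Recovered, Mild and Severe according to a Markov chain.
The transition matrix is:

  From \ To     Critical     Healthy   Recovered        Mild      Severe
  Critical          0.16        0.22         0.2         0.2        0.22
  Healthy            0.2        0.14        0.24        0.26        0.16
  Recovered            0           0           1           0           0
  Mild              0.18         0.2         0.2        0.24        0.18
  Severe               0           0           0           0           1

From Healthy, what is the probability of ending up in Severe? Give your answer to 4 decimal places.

0.4416

Let h(s) be the probability of absorption at Severe starting from transient state s. Then h(Severe) = 1 and h(Recovered) = 0. By first-step analysis:
h(Critical) = 0.16·h(Critical) + 0.22·h(Healthy) + 0.2·0 + 0.2·h(Mild) + 0.22·1
h(Healthy) = 0.2·h(Critical) + 0.14·h(Healthy) + 0.24·0 + 0.26·h(Mild) + 0.16·1
h(Mild) = 0.18·h(Critical) + 0.2·h(Healthy) + 0.2·0 + 0.24·h(Mild) + 0.18·1
Solving: h(Critical) = 0.4892, h(Healthy) = 0.4416, h(Mild) = 0.4689.
Starting from Healthy, the probability is 0.4416.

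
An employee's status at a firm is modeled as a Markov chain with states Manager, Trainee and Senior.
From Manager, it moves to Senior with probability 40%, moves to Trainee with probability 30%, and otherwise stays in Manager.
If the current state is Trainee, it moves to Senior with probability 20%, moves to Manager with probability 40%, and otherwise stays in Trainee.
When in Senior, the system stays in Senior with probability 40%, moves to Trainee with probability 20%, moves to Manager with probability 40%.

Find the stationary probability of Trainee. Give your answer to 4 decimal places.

0.2955

Let the stationary distribution be π with π = πP and π_1 + π_2 + π_3 = 1.
π_1 = 0.3·π_1 + 0.4·π_2 + 0.4·π_3
π_2 = 0.3·π_1 + 0.4·π_2 + 0.2·π_3
Solving with the normalization constraint gives π = (0.3636, 0.2955, 0.3409).
So the stationary probability of Trainee is 0.2955.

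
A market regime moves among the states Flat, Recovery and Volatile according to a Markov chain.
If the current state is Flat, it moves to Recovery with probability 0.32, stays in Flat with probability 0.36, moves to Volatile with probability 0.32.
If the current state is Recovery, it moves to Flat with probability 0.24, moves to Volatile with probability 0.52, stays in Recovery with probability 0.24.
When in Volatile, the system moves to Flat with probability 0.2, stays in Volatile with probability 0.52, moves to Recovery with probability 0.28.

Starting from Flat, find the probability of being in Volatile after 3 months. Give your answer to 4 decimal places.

Propagate the distribution vector 3 months from Flat.
After 0 months: (1.0000, 0.0000, 0.0000)
After 1 month: (0.3600, 0.3200, 0.3200)
After 2 months: (0.2704, 0.2816, 0.4480)
After 3 months: (0.2545, 0.2796, 0.4659)
P(in Volatile after 3 months) = 0.4659

0.4659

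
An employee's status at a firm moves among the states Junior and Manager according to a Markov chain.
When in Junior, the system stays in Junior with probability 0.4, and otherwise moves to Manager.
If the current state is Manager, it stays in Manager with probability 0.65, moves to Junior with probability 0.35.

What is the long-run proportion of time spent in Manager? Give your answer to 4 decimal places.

Let the stationary distribution be π with π = πP and π_1 + π_2 = 1.
π_1 = 0.4·π_1 + 0.35·π_2
Solving with the normalization constraint gives π = (0.3684, 0.6316).
So the stationary probability of Manager is 0.6316.

0.6316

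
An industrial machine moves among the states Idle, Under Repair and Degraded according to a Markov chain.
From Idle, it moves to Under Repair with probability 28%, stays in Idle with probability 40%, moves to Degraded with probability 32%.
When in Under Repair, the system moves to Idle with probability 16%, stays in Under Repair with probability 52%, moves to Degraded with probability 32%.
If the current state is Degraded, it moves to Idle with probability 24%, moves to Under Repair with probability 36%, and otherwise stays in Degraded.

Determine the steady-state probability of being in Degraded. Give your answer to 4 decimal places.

Let the stationary distribution be π with π = πP and π_1 + π_2 + π_3 = 1.
π_1 = 0.4·π_1 + 0.16·π_2 + 0.24·π_3
π_2 = 0.28·π_1 + 0.52·π_2 + 0.36·π_3
Solving with the normalization constraint gives π = (0.2471, 0.4050, 0.3478).
So the stationary probability of Degraded is 0.3478.

0.3478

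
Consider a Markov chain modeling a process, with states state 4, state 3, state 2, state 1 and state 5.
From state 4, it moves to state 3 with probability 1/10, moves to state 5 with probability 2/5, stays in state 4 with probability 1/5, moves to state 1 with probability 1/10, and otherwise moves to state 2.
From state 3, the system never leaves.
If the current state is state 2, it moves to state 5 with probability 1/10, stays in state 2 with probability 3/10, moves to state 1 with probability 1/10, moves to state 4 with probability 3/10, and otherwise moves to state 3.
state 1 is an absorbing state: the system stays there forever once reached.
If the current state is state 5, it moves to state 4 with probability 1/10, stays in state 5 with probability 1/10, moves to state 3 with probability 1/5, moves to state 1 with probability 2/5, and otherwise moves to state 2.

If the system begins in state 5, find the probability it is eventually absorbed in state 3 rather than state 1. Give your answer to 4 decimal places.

0.3921

Let h(s) be the probability of absorption at state 3 starting from transient state s. Then h(state 3) = 1 and h(state 1) = 0. By first-step analysis:
h(state 4) = 0.2·h(state 4) + 0.1·1 + 0.2·h(state 2) + 0.1·0 + 0.4·h(state 5)
h(state 2) = 0.3·h(state 4) + 0.2·1 + 0.3·h(state 2) + 0.1·0 + 0.1·h(state 5)
h(state 5) = 0.1·h(state 4) + 0.2·1 + 0.2·h(state 2) + 0.4·0 + 0.1·h(state 5)
Solving: h(state 4) = 0.4553, h(state 2) = 0.5368, h(state 5) = 0.3921.
Starting from state 5, the probability is 0.3921.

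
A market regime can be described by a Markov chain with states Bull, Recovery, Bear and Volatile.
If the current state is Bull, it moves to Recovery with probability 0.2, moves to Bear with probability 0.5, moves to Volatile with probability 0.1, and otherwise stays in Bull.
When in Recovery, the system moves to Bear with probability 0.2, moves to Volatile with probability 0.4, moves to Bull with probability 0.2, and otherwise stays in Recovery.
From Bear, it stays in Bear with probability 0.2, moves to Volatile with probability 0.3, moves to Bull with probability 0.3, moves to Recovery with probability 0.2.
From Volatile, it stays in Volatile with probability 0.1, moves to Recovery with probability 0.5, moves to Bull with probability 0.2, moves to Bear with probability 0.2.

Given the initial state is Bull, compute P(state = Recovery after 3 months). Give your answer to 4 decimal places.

Propagate the distribution vector 3 months from Bull.
After 0 months: (1.0000, 0.0000, 0.0000, 0.0000)
After 1 month: (0.2000, 0.2000, 0.5000, 0.1000)
After 2 months: (0.2500, 0.2300, 0.2600, 0.2600)
After 3 months: (0.2260, 0.2780, 0.2750, 0.2210)
P(in Recovery after 3 months) = 0.2780

0.2780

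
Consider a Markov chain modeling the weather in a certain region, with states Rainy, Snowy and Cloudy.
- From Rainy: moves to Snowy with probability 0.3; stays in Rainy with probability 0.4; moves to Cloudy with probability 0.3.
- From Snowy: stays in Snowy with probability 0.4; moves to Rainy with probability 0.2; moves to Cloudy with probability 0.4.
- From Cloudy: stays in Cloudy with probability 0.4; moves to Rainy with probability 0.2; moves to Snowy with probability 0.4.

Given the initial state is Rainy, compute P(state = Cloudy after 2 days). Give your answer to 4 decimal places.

Sum over the intermediate state after 1 day:
P = P(Rainy→Rainy)·P(Rainy→Cloudy) + P(Rainy→Snowy)·P(Snowy→Cloudy) + P(Rainy→Cloudy)·P(Cloudy→Cloudy)
  = 0.4×0.3 + 0.3×0.4 + 0.3×0.4
  = 0.1200 + 0.1200 + 0.1200 = 0.3600

0.3600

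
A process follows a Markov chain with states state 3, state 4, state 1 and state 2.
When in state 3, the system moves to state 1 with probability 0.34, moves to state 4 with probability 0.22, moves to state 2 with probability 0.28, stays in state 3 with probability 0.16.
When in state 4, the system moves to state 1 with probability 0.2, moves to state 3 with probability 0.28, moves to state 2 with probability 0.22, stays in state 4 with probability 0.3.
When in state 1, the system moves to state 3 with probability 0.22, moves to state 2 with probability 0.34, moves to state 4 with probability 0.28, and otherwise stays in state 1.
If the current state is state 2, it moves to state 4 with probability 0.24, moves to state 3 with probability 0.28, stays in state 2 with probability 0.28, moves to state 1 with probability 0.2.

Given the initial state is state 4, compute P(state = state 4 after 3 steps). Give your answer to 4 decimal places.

Propagate the distribution vector 3 steps from state 4.
After 0 steps: (0.0000, 1.0000, 0.0000, 0.0000)
After 1 step: (0.2800, 0.3000, 0.2000, 0.2200)
After 2 steps: (0.2344, 0.2604, 0.2312, 0.2740)
After 3 steps: (0.2380, 0.2602, 0.2236, 0.2782)
P(in state 4 after 3 steps) = 0.2602

0.2602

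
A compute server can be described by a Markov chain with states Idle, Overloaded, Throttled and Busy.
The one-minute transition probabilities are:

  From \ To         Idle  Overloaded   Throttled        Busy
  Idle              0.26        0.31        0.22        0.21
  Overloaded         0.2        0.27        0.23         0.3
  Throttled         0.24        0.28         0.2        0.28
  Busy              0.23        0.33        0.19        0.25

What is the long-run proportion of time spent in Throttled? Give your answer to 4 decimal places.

Let the stationary distribution be π with π = πP and π_1 + π_2 + π_3 + π_4 = 1.
π_1 = 0.26·π_1 + 0.2·π_2 + 0.24·π_3 + 0.23·π_4
π_2 = 0.31·π_1 + 0.27·π_2 + 0.28·π_3 + 0.33·π_4
π_3 = 0.22·π_1 + 0.23·π_2 + 0.2·π_3 + 0.19·π_4
Solving with the normalization constraint gives π = (0.2301, 0.2970, 0.2109, 0.2620).
So the stationary probability of Throttled is 0.2109.

0.2109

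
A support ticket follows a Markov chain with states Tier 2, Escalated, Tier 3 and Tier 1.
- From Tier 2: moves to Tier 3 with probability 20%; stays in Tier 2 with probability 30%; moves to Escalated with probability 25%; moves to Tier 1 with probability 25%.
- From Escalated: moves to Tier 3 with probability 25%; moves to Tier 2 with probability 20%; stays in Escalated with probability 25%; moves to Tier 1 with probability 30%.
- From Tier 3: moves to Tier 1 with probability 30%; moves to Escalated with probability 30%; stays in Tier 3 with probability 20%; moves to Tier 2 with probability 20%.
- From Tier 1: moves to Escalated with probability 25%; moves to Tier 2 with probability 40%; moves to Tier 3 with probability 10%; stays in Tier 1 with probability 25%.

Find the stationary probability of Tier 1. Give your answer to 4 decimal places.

Let the stationary distribution be π with π = πP and π_1 + π_2 + π_3 + π_4 = 1.
π_1 = 0.3·π_1 + 0.2·π_2 + 0.2·π_3 + 0.4·π_4
π_2 = 0.25·π_1 + 0.25·π_2 + 0.3·π_3 + 0.25·π_4
π_3 = 0.2·π_1 + 0.25·π_2 + 0.2·π_3 + 0.1·π_4
Solving with the normalization constraint gives π = (0.2827, 0.2593, 0.1857, 0.2723).
So the stationary probability of Tier 1 is 0.2723.

0.2723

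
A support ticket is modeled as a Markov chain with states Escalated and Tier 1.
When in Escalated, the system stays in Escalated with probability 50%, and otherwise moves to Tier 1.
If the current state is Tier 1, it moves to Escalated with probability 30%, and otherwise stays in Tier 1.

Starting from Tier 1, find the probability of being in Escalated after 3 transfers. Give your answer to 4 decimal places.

Propagate the distribution vector 3 transfers from Tier 1.
After 0 transfers: (0.0000, 1.0000)
After 1 transfer: (0.3000, 0.7000)
After 2 transfers: (0.3600, 0.6400)
After 3 transfers: (0.3720, 0.6280)
P(in Escalated after 3 transfers) = 0.3720

0.3720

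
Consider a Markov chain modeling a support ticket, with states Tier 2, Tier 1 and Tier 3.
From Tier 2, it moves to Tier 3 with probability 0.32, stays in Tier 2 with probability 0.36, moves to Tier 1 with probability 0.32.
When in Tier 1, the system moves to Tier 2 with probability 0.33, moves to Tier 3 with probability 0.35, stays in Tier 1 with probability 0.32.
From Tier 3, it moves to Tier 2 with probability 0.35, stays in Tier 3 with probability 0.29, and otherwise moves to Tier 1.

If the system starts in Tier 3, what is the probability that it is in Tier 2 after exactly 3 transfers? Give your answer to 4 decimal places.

Propagate the distribution vector 3 transfers from Tier 3.
After 0 transfers: (0.0000, 0.0000, 1.0000)
After 1 transfer: (0.3500, 0.3600, 0.2900)
After 2 transfers: (0.3463, 0.3316, 0.3221)
After 3 transfers: (0.3468, 0.3329, 0.3203)
P(in Tier 2 after 3 transfers) = 0.3468

0.3468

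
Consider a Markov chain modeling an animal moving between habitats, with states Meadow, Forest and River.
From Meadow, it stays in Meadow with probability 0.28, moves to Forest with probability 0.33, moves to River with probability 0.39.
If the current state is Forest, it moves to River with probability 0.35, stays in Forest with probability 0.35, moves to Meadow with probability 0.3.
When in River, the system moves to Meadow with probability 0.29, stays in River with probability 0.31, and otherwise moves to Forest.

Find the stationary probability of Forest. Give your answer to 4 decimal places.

Let the stationary distribution be π with π = πP and π_1 + π_2 + π_3 = 1.
π_1 = 0.28·π_1 + 0.3·π_2 + 0.29·π_3
π_2 = 0.33·π_1 + 0.35·π_2 + 0.4·π_3
Solving with the normalization constraint gives π = (0.2907, 0.3616, 0.3477).
So the stationary probability of Forest is 0.3616.

0.3616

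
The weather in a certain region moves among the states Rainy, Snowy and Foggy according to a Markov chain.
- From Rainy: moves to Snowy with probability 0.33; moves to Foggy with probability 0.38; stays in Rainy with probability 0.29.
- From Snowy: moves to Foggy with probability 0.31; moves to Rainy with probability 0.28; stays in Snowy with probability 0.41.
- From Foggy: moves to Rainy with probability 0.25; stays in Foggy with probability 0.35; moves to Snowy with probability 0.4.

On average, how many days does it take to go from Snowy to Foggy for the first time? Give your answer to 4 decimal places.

3.0322

Let t(s) be the expected number of days to first reach Foggy from state s, with t(Foggy) = 0. Conditioning on the first day:
t(Rainy) = 1 + 0.29·t(Rainy) + 0.33·t(Snowy)
t(Snowy) = 1 + 0.28·t(Rainy) + 0.41·t(Snowy)
Solving: t(Rainy) = 2.8178, t(Snowy) = 3.0322.
Expected days from Snowy to Foggy: 3.0322.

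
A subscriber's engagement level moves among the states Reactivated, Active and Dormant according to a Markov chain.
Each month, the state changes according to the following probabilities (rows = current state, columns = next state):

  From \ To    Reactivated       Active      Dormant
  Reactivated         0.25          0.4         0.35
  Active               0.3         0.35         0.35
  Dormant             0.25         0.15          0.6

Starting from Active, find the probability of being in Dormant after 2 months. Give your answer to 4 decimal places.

Sum over the intermediate state after 1 month:
P = P(Active→Reactivated)·P(Reactivated→Dormant) + P(Active→Active)·P(Active→Dormant) + P(Active→Dormant)·P(Dormant→Dormant)
  = 0.3×0.35 + 0.35×0.35 + 0.35×0.6
  = 0.1050 + 0.1225 + 0.2100 = 0.4375

0.4375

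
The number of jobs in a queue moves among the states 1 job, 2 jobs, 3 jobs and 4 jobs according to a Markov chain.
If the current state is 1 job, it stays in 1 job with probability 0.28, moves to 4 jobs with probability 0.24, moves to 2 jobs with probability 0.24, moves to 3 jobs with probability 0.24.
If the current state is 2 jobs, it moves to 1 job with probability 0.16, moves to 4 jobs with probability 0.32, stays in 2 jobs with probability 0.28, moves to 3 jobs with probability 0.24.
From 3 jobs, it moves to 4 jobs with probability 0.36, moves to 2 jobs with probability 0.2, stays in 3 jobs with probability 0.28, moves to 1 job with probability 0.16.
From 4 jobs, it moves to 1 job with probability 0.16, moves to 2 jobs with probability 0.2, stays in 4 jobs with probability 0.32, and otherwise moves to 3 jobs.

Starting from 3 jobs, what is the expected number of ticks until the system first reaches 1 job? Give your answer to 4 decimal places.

Let t(s) be the expected number of ticks to first reach 1 job from state s, with t(1 job) = 0. Conditioning on the first tick:
t(2 jobs) = 1 + 0.28·t(2 jobs) + 0.24·t(3 jobs) + 0.32·t(4 jobs)
t(3 jobs) = 1 + 0.2·t(2 jobs) + 0.28·t(3 jobs) + 0.36·t(4 jobs)
t(4 jobs) = 1 + 0.2·t(2 jobs) + 0.32·t(3 jobs) + 0.32·t(4 jobs)
Solving: t(2 jobs) = 6.2500, t(3 jobs) = 6.2500, t(4 jobs) = 6.2500.
Expected ticks from 3 jobs to 1 job: 6.2500.

6.2500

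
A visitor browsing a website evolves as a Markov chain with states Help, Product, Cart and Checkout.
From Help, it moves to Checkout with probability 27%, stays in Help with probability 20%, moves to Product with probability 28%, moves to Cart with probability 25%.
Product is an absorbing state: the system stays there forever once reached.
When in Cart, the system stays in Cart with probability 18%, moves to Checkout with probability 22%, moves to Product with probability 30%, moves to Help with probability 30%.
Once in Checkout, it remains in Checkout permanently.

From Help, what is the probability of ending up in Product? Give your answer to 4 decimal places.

Let h(s) be the probability of absorption at Product starting from transient state s. Then h(Product) = 1 and h(Checkout) = 0. By first-step analysis:
h(Help) = 0.2·h(Help) + 0.28·1 + 0.25·h(Cart) + 0.27·0
h(Cart) = 0.3·h(Help) + 0.3·1 + 0.18·h(Cart) + 0.22·0
Solving: h(Help) = 0.5243, h(Cart) = 0.5577.
Starting from Help, the probability is 0.5243.

0.5243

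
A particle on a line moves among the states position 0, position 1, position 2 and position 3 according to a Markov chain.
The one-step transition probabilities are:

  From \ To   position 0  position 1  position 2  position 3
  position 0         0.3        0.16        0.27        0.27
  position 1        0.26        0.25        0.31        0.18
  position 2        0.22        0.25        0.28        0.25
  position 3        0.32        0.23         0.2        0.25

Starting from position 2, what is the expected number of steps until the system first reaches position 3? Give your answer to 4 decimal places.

Let t(s) be the expected number of steps to first reach position 3 from state s, with t(position 3) = 0. Conditioning on the first step:
t(position 0) = 1 + 0.3·t(position 0) + 0.16·t(position 1) + 0.27·t(position 2)
t(position 1) = 1 + 0.26·t(position 0) + 0.25·t(position 1) + 0.31·t(position 2)
t(position 2) = 1 + 0.22·t(position 0) + 0.25·t(position 1) + 0.28·t(position 2)
Solving: t(position 0) = 4.0641, t(position 1) = 4.4713, t(position 2) = 4.1832.
Expected steps from position 2 to position 3: 4.1832.

4.1832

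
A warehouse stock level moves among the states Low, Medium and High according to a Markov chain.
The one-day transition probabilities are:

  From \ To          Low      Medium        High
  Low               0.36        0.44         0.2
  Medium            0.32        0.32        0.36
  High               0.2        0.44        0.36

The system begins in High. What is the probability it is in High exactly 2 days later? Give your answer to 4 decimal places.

Sum over the intermediate state after 1 day:
P = P(High→Low)·P(Low→High) + P(High→Medium)·P(Medium→High) + P(High→High)·P(High→High)
  = 0.2×0.2 + 0.44×0.36 + 0.36×0.36
  = 0.0400 + 0.1584 + 0.1296 = 0.3280

0.3280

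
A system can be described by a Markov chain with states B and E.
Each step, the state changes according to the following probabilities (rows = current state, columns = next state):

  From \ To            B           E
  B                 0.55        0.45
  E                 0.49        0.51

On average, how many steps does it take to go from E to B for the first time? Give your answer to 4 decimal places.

Let t(s) be the expected number of steps to first reach B from state s, with t(B) = 0. Conditioning on the first step:
t(E) = 1 + 0.51·t(E)
Solving: t(E) = 2.0408.
Expected steps from E to B: 2.0408.

2.0408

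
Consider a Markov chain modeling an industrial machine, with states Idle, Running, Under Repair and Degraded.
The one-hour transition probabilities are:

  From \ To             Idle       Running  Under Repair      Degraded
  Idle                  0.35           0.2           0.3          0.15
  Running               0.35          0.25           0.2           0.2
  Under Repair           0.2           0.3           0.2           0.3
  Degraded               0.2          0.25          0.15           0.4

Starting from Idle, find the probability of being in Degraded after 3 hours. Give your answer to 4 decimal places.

0.2571

Propagate the distribution vector 3 hours from Idle.
After 0 hours: (1.0000, 0.0000, 0.0000, 0.0000)
After 1 hour: (0.3500, 0.2000, 0.3000, 0.1500)
After 2 hours: (0.2825, 0.2475, 0.2275, 0.2425)
After 3 hours: (0.2795, 0.2473, 0.2161, 0.2571)
P(in Degraded after 3 hours) = 0.2571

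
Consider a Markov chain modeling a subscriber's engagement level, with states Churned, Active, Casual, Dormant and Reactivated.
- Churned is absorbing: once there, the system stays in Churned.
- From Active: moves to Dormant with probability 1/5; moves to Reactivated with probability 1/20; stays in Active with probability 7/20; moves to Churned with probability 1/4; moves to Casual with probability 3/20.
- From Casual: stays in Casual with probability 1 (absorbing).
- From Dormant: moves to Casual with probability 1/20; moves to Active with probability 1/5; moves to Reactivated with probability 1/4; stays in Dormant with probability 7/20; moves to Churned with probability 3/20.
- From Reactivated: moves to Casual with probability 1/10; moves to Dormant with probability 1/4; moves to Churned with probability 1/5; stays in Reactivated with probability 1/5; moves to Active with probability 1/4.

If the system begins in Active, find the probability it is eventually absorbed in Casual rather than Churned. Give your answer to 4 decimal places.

0.3529

Let h(s) be the probability of absorption at Casual starting from transient state s. Then h(Casual) = 1 and h(Churned) = 0. By first-step analysis:
h(Active) = 0.25·0 + 0.35·h(Active) + 0.15·1 + 0.2·h(Dormant) + 0.05·h(Reactivated)
h(Dormant) = 0.15·0 + 0.2·h(Active) + 0.05·1 + 0.35·h(Dormant) + 0.25·h(Reactivated)
h(Reactivated) = 0.2·0 + 0.25·h(Active) + 0.1·1 + 0.25·h(Dormant) + 0.2·h(Reactivated)
Solving: h(Active) = 0.3529, h(Dormant) = 0.3137, h(Reactivated) = 0.3333.
Starting from Active, the probability is 0.3529.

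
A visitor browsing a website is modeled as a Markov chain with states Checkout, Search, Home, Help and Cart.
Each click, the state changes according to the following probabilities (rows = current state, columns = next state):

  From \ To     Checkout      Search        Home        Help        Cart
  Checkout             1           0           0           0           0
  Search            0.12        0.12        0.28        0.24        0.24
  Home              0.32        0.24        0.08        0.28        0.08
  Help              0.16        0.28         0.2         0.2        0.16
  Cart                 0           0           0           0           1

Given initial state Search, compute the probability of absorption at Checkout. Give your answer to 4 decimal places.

0.4818

Let h(s) be the probability of absorption at Checkout starting from transient state s. Then h(Checkout) = 1 and h(Cart) = 0. By first-step analysis:
h(Search) = 0.12·1 + 0.12·h(Search) + 0.28·h(Home) + 0.24·h(Help) + 0.24·0
h(Home) = 0.32·1 + 0.24·h(Search) + 0.08·h(Home) + 0.28·h(Help) + 0.08·0
h(Help) = 0.16·1 + 0.28·h(Search) + 0.2·h(Home) + 0.2·h(Help) + 0.16·0
Solving: h(Search) = 0.4818, h(Home) = 0.6340, h(Help) = 0.5271.
Starting from Search, the probability is 0.4818.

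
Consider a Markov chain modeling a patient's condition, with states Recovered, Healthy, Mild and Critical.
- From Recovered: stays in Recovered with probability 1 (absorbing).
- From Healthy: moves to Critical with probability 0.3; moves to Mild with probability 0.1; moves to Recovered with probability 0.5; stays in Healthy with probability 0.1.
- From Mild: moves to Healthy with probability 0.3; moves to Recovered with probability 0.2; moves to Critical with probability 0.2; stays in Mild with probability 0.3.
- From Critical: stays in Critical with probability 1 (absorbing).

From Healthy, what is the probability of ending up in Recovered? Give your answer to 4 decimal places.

Let h(s) be the probability of absorption at Recovered starting from transient state s. Then h(Recovered) = 1 and h(Critical) = 0. By first-step analysis:
h(Healthy) = 0.5·1 + 0.1·h(Healthy) + 0.1·h(Mild) + 0.3·0
h(Mild) = 0.2·1 + 0.3·h(Healthy) + 0.3·h(Mild) + 0.2·0
Solving: h(Healthy) = 0.6167, h(Mild) = 0.5500.
Starting from Healthy, the probability is 0.6167.

0.6167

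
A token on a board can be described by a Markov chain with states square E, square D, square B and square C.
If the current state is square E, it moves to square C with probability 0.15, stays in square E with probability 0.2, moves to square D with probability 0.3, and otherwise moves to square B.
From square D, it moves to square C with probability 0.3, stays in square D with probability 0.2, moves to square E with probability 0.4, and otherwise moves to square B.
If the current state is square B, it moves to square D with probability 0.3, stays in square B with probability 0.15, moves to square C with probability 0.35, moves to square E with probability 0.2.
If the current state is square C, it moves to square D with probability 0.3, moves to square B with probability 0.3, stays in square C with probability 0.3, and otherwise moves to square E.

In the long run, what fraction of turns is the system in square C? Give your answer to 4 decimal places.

0.2771

Let the stationary distribution be π with π = πP and π_1 + π_2 + π_3 + π_4 = 1.
π_1 = 0.2·π_1 + 0.4·π_2 + 0.2·π_3 + 0.1·π_4
π_2 = 0.3·π_1 + 0.2·π_2 + 0.3·π_3 + 0.3·π_4
π_3 = 0.35·π_1 + 0.1·π_2 + 0.15·π_3 + 0.3·π_4
Solving with the normalization constraint gives π = (0.2268, 0.2727, 0.2233, 0.2771).
So the stationary probability of square C is 0.2771.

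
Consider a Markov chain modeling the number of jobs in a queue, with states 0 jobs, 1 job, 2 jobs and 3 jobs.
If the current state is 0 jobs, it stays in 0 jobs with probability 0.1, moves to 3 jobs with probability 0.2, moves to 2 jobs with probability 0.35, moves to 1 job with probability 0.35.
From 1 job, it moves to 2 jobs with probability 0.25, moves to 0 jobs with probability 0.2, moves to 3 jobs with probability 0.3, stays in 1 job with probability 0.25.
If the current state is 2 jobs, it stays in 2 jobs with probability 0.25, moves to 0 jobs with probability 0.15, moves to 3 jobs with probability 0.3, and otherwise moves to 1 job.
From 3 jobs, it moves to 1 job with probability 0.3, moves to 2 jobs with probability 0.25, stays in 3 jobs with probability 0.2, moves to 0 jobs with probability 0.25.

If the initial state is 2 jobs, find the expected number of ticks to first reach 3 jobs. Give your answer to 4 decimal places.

3.5172

Let t(s) be the expected number of ticks to first reach 3 jobs from state s, with t(3 jobs) = 0. Conditioning on the first tick:
t(0 jobs) = 1 + 0.1·t(0 jobs) + 0.35·t(1 job) + 0.35·t(2 jobs)
t(1 job) = 1 + 0.2·t(0 jobs) + 0.25·t(1 job) + 0.25·t(2 jobs)
t(2 jobs) = 1 + 0.15·t(0 jobs) + 0.3·t(1 job) + 0.25·t(2 jobs)
Solving: t(0 jobs) = 3.8529, t(1 job) = 3.5332, t(2 jobs) = 3.5172.
Expected ticks from 2 jobs to 3 jobs: 3.5172.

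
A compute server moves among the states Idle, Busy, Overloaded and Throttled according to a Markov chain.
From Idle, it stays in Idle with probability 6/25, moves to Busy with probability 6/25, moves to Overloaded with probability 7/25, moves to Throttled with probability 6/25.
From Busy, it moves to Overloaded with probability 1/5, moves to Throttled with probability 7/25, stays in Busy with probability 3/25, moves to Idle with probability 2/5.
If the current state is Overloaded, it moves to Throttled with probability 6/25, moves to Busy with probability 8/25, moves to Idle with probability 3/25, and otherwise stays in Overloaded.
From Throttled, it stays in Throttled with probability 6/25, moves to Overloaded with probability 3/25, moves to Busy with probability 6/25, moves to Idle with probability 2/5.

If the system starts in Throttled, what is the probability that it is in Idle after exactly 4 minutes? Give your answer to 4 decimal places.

Propagate the distribution vector 4 minutes from Throttled.
After 0 minutes: (0.0000, 0.0000, 0.0000, 1.0000)
After 1 minute: (0.4000, 0.2400, 0.1200, 0.2400)
After 2 minutes: (0.3024, 0.2208, 0.2272, 0.2496)
After 3 minutes: (0.2880, 0.2317, 0.2315, 0.2488)
After 4 minutes: (0.2891, 0.2307, 0.2309, 0.2493)
P(in Idle after 4 minutes) = 0.2891

0.2891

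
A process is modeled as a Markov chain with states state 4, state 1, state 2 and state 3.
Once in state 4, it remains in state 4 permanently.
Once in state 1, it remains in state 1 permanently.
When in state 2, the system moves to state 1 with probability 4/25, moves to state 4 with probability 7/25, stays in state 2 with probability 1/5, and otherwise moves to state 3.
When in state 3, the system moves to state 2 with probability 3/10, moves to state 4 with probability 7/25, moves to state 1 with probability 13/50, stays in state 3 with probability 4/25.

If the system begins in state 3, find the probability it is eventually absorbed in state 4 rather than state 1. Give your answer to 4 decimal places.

Let h(s) be the probability of absorption at state 4 starting from transient state s. Then h(state 4) = 1 and h(state 1) = 0. By first-step analysis:
h(state 2) = 0.28·1 + 0.16·0 + 0.2·h(state 2) + 0.36·h(state 3)
h(state 3) = 0.28·1 + 0.26·0 + 0.3·h(state 2) + 0.16·h(state 3)
Solving: h(state 2) = 0.5957, h(state 3) = 0.5461.
Starting from state 3, the probability is 0.5461.

0.5461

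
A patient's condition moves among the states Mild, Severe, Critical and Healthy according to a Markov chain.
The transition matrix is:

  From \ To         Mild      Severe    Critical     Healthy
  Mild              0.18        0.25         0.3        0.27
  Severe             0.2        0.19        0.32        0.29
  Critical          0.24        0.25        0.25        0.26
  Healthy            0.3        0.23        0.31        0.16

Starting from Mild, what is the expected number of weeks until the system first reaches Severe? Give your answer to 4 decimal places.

Let t(s) be the expected number of weeks to first reach Severe from state s, with t(Severe) = 0. Conditioning on the first week:
t(Mild) = 1 + 0.18·t(Mild) + 0.3·t(Critical) + 0.27·t(Healthy)
t(Critical) = 1 + 0.24·t(Mild) + 0.25·t(Critical) + 0.26·t(Healthy)
t(Healthy) = 1 + 0.3·t(Mild) + 0.31·t(Critical) + 0.16·t(Healthy)
Solving: t(Mild) = 4.0785, t(Critical) = 4.0778, t(Healthy) = 4.1520.
Expected weeks from Mild to Severe: 4.0785.

4.0785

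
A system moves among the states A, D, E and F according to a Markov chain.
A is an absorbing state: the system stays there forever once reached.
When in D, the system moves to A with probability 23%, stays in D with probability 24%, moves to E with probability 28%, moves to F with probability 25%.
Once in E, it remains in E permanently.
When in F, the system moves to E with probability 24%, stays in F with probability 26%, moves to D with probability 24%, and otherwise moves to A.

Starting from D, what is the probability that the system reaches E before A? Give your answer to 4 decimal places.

Let h(s) be the probability of absorption at E starting from transient state s. Then h(E) = 1 and h(A) = 0. By first-step analysis:
h(D) = 0.23·0 + 0.24·h(D) + 0.28·1 + 0.25·h(F)
h(F) = 0.26·0 + 0.24·h(D) + 0.24·1 + 0.26·h(F)
Solving: h(D) = 0.5318, h(F) = 0.4968.
Starting from D, the probability is 0.5318.

0.5318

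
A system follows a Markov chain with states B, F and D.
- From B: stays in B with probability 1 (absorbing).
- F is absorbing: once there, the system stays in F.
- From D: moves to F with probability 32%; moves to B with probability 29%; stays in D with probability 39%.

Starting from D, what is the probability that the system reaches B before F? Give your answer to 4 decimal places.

0.4754

Let h(s) be the probability of absorption at B starting from transient state s. Then h(B) = 1 and h(F) = 0. By first-step analysis:
h(D) = 0.29·1 + 0.32·0 + 0.39·h(D)
Solving: h(D) = 0.4754.
Starting from D, the probability is 0.4754.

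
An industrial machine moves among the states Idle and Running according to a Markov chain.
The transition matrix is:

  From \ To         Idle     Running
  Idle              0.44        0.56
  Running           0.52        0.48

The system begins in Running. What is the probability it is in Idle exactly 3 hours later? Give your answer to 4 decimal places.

Propagate the distribution vector 3 hours from Running.
After 0 hours: (0.0000, 1.0000)
After 1 hour: (0.5200, 0.4800)
After 2 hours: (0.4784, 0.5216)
After 3 hours: (0.4817, 0.5183)
P(in Idle after 3 hours) = 0.4817

0.4817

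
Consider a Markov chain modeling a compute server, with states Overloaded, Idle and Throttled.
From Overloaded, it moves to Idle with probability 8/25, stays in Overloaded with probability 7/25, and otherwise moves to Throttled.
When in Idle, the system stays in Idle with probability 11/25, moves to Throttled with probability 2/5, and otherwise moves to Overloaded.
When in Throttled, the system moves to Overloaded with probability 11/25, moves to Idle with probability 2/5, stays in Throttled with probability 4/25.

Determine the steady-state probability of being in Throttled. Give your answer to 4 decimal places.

0.3226

Let the stationary distribution be π with π = πP and π_1 + π_2 + π_3 = 1.
π_1 = 0.28·π_1 + 0.16·π_2 + 0.44·π_3
π_2 = 0.32·π_1 + 0.44·π_2 + 0.4·π_3
Solving with the normalization constraint gives π = (0.2845, 0.3930, 0.3226).
So the stationary probability of Throttled is 0.3226.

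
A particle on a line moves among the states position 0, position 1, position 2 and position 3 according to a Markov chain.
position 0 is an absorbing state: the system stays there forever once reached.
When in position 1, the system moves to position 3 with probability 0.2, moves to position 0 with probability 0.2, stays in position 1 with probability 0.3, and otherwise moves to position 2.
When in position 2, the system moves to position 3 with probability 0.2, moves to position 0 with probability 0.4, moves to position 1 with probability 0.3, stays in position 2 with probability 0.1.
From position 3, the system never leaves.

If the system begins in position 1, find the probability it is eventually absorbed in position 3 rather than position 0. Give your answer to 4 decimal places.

Let h(s) be the probability of absorption at position 3 starting from transient state s. Then h(position 3) = 1 and h(position 0) = 0. By first-step analysis:
h(position 1) = 0.2·0 + 0.3·h(position 1) + 0.3·h(position 2) + 0.2·1
h(position 2) = 0.4·0 + 0.3·h(position 1) + 0.1·h(position 2) + 0.2·1
Solving: h(position 1) = 0.4444, h(position 2) = 0.3704.
Starting from position 1, the probability is 0.4444.

0.4444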